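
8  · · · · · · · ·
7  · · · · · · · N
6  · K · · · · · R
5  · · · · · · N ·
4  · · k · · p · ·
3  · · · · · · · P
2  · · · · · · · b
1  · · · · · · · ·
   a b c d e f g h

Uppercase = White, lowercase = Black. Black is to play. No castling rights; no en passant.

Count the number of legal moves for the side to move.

Black to move; king on c4.
In check: no.
Legal moves: Kd5, Kd4, Kb4, Kd3, Kc3, Kb3, Bg3, Bg1+, f3.
Count: 9.

9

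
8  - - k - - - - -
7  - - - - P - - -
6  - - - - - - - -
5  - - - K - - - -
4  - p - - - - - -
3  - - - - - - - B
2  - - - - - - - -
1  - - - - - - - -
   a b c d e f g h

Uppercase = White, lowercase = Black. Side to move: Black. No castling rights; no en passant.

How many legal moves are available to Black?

3

Black to move; king on c8.
In check: yes, from the white bishop on h3.
Legal moves: Kb8, Kc7, Kb7.
Count: 3.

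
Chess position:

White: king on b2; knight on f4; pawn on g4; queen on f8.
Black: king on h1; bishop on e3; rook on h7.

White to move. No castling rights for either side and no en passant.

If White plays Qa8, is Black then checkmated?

no

After Qa8: black king on h1; in check: yes, from the white queen on a8.
Black has 3 legal replies: Kh2, Kg1, Rb7+.
In check but a legal move exists → not checkmate.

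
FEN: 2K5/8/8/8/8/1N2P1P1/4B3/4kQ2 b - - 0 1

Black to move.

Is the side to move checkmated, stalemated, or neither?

Black to move; black king on e1.
In check: yes, from the white queen on f1.
King squares — d1: attacked by Qf1; f1: attacked by Be2; d2: attacked by Nb3; e2: attacked by Qf1; f2: attacked by Qf1.
Legal moves for Black: none.
In check with no legal moves → checkmate.

checkmate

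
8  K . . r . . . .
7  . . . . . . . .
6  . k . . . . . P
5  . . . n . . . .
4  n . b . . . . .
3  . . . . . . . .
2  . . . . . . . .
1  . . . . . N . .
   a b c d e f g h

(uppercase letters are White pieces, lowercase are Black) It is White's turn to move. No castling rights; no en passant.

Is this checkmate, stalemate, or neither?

checkmate

White to move; white king on a8.
In check: yes, from the black rook on d8.
King squares — a7: attacked by Kb6; b7: attacked by Kb6; b8: attacked by Rd8.
Legal moves for White: none.
In check with no legal moves → checkmate.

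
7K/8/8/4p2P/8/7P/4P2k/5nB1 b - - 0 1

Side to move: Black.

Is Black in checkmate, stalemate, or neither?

Black to move; black king on h2.
In check: yes, from the white bishop on g1.
Legal moves for Black: Kxh3, Kg3, Kg2, Kh1, Kxg1.
Black is in check but has 5 legal moves → neither.

neither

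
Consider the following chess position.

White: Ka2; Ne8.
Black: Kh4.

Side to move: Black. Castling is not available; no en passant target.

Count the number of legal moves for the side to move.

Black to move; king on h4.
In check: no.
Legal moves: Kh5, Kg5, Kg4, Kh3, Kg3.
Count: 5.

5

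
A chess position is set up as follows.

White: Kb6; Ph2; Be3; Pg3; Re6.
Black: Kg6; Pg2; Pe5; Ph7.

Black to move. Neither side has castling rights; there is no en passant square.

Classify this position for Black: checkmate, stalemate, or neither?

neither

Black to move; black king on g6.
In check: yes, from the white rook on e6.
King squares — f5: available; g5: attacked by Be3; h5: available; f6: attacked by Re6; h6: attacked by Be3; f7: available; g7: available; h7: own pawn.
Legal moves for Black: Kg7, Kf7, Kh5, Kf5.
Black is in check but has 4 legal moves → neither.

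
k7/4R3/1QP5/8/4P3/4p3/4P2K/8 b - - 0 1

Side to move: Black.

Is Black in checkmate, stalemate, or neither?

Black to move; black king on a8.
In check: no.
King squares — a7: attacked by Qb6; b7: attacked by Qb6; b8: attacked by Qb6.
Legal moves for Black: none.
Not in check and no legal moves → stalemate.

stalemate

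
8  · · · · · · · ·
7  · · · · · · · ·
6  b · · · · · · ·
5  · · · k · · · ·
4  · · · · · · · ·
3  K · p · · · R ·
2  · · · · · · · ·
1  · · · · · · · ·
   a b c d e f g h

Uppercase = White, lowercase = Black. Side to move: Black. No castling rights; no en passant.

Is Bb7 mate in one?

After Bb7: white king on a3; in check: no.
White is not in check, so this cannot be checkmate.

no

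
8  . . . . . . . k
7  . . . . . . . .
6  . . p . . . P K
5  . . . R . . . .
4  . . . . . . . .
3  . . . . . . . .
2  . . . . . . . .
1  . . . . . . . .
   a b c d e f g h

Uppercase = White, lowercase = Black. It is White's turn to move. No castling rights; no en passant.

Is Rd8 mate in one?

After Rd8: black king on h8; in check: yes, from the white rook on d8.
King squares — g7: attacked by Kh6; h7: attacked by Pg6; g8: attacked by Rd8.
Black has no legal moves → checkmate.

yes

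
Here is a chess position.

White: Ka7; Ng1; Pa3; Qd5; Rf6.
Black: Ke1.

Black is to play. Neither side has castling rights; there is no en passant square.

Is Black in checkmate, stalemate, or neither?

Black to move; black king on e1.
In check: no.
King squares — d1: attacked by Qd5; f1: attacked by Rf6; d2: attacked by Qd5; e2: attacked by Ng1; f2: attacked by Rf6.
Legal moves for Black: none.
Not in check and no legal moves → stalemate.

stalemate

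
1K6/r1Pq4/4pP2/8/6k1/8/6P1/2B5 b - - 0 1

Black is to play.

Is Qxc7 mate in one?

After Qxc7: white king on b8; in check: yes, from the black queen on c7.
King squares — a7: attacked by Qc7; b7: attacked by Ra7; c7: attacked by Ra7; a8: attacked by Ra7; c8: attacked by Qc7.
White has no legal moves → checkmate.

yes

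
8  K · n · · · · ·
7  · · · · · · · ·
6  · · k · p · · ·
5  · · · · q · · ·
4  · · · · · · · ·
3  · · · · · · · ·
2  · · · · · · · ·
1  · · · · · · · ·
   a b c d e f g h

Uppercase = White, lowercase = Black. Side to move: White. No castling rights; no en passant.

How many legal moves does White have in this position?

White to move; king on a8.
In check: no.
Legal moves: none.
Count: 0.

0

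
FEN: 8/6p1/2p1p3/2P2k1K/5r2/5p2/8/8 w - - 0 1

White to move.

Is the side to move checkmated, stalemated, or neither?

White to move; white king on h5.
In check: no.
King squares — g4: attacked by Rf4; h4: attacked by Rf4; g5: attacked by Kf5; g6: attacked by Kf5; h6: attacked by Pg7.
Legal moves for White: none.
Not in check and no legal moves → stalemate.

stalemate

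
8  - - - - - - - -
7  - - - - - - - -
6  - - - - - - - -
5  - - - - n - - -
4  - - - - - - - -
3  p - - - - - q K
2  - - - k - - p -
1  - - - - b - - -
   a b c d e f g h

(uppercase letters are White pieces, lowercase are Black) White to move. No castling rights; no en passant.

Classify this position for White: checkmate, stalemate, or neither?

checkmate

White to move; white king on h3.
In check: yes, from the black queen on g3.
King squares — g2: attacked by Qg3; h2: attacked by Qg3; g3: attacked by Be1; g4: attacked by Qg3; h4: attacked by Qg3.
Legal moves for White: none.
In check with no legal moves → checkmate.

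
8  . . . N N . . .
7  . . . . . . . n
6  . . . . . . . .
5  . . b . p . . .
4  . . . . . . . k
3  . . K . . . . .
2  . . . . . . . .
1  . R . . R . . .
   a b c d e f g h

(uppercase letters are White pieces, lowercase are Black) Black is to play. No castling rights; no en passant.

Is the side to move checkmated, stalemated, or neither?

neither

Black to move; black king on h4.
In check: no.
Legal moves for Black include: Nf8, Nf6, Ng5, Bf8, Be7, Ba7, Bd6, Bb6, Bd4+, Bb4+, Be3, Ba3, Bf2, Bg1, Kh5, Kg5, Kg4, Kh3, ... (list truncated; more exist).
Black has legal moves and is not in check → neither.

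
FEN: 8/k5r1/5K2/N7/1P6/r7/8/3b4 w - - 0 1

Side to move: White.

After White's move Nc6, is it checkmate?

After Nc6: black king on a7; in check: yes, from the white knight on c6.
Black has 4 legal replies: Ka8, Kb7, Kb6, Ka6.
In check but a legal move exists → not checkmate.

no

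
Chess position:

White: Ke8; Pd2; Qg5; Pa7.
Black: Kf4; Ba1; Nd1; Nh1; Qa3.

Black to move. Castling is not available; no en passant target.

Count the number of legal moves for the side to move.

3

Black to move; king on f4.
In check: yes, from the white queen on g5.
Legal moves: Kxg5, Ke4, Kf3.
Count: 3.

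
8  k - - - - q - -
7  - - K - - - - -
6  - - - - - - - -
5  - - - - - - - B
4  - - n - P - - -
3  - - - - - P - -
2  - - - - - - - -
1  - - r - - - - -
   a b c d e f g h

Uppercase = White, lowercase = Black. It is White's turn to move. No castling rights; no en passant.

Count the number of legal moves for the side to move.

8

White to move; king on c7.
In check: no.
Legal moves: Kd7, Kc6, Be8, Bf7, Bg6, Bg4, e5, f4.
Count: 8.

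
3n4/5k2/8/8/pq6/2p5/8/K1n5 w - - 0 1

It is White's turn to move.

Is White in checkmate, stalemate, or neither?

stalemate

White to move; white king on a1.
In check: no.
King squares — b1: attacked by Qb4; a2: attacked by Nc1; b2: attacked by Pc3.
Legal moves for White: none.
Not in check and no legal moves → stalemate.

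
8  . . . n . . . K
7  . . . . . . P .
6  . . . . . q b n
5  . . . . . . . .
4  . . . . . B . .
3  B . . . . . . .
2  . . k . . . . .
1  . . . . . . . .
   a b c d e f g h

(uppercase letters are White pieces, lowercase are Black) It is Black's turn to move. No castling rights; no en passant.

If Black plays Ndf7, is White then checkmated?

After Ndf7: white king on h8; in check: yes, from the black knight on f7.
King squares — g7: own pawn; h7: attacked by Bg6; g8: attacked by Nh6.
White has no legal moves → checkmate.

yes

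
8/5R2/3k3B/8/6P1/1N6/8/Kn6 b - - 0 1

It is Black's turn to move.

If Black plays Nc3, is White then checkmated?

After Nc3: white king on a1; in check: no.
White is not in check, so this cannot be checkmate.

no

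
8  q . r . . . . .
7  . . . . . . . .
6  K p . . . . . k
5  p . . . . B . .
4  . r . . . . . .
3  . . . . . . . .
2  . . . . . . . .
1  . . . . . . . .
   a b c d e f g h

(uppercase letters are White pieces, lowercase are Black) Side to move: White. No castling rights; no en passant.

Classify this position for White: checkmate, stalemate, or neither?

White to move; white king on a6.
In check: yes, from the black queen on a8.
King squares — a5: attacked by Pb6; b5: attacked by Rb4; b6: attacked by Rb4; a7: attacked by Qa8; b7: attacked by Qa8.
Legal moves for White: none.
In check with no legal moves → checkmate.

checkmate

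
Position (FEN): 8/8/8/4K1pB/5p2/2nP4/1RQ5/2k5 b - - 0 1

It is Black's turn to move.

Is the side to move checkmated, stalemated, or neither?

checkmate

Black to move; black king on c1.
In check: yes, from the white queen on c2.
King squares — b1: attacked by Rb2; d1: attacked by Qc2; b2: attacked by Qc2; c2: attacked by Rb2; d2: attacked by Qc2.
Legal moves for Black: none.
In check with no legal moves → checkmate.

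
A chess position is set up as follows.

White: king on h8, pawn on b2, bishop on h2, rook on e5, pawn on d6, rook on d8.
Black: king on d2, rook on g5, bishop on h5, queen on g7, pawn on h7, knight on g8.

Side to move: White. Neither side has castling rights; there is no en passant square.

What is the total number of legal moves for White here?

White to move; king on h8.
In check: yes, from the black queen on g7.
Legal moves: none.
Count: 0.

0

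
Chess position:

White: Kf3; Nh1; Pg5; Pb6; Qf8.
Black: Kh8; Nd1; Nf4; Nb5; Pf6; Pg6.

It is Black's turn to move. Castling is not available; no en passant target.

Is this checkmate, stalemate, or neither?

neither

Black to move; black king on h8.
In check: yes, from the white queen on f8.
King squares — g7: attacked by Qf8; h7: available; g8: attacked by Qf8.
Legal moves for Black: Kh7.
Black is in check but has 1 legal move → neither.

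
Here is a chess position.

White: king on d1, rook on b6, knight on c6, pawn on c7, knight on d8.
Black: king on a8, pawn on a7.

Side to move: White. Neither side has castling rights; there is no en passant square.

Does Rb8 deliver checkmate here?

yes

After Rb8: black king on a8; in check: yes, from the white rook on b8.
King squares — a7: own pawn; b7: attacked by Rb8; b8: attacked by Nc6.
Black has no legal moves → checkmate.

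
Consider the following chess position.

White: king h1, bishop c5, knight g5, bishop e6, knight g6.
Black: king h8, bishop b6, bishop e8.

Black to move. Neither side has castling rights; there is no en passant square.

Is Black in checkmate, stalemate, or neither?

neither

Black to move; black king on h8.
In check: yes, from the white knight on g6.
Legal moves for Black: Kg7, Bxg6.
Black is in check but has 2 legal moves → neither.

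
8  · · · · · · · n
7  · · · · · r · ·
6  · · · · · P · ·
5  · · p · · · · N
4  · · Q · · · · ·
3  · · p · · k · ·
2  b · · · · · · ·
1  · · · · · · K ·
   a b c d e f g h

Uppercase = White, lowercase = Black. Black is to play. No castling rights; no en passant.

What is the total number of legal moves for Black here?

Black to move; king on f3.
In check: no.
Legal moves: Ng6, Rf8, Rh7, Rg7+, Re7, Rd7, Rc7, Rb7, Ra7, Rxf6, Ke3, Bxc4, Bb3, Bb1, c2.
Count: 15.

15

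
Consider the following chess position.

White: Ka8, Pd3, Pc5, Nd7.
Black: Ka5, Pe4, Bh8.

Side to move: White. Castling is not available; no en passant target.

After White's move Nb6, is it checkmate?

After Nb6: black king on a5; in check: no.
Black is not in check, so this cannot be checkmate.

no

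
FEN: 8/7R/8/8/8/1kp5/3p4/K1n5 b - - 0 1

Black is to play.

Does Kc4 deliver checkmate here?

After Kc4: white king on a1; in check: no.
White is not in check, so this cannot be checkmate.

no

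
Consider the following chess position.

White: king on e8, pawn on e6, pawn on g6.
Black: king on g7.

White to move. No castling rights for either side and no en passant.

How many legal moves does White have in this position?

4

White to move; king on e8.
In check: no.
Legal moves: Kd8, Ke7, Kd7, e7.
Count: 4.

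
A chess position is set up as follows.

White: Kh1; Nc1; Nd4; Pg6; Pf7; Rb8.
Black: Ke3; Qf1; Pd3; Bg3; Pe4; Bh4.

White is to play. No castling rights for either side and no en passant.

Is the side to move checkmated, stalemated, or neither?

checkmate

White to move; white king on h1.
In check: yes, from the black queen on f1.
King squares — g1: attacked by Qf1; g2: attacked by Qf1; h2: attacked by Bg3.
Legal moves for White: none.
In check with no legal moves → checkmate.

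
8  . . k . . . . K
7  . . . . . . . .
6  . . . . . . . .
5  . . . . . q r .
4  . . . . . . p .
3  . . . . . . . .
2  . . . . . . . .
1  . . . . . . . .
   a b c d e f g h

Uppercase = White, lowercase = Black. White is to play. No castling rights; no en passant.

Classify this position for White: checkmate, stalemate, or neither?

stalemate

White to move; white king on h8.
In check: no.
King squares — g7: attacked by Rg5; h7: attacked by Qf5; g8: attacked by Rg5.
Legal moves for White: none.
Not in check and no legal moves → stalemate.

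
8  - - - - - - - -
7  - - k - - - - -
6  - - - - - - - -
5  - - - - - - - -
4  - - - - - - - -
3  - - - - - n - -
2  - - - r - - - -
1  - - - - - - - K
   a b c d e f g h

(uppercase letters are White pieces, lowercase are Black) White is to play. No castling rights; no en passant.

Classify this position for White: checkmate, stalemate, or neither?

stalemate

White to move; white king on h1.
In check: no.
King squares — g1: attacked by Nf3; g2: attacked by Rd2; h2: attacked by Rd2.
Legal moves for White: none.
Not in check and no legal moves → stalemate.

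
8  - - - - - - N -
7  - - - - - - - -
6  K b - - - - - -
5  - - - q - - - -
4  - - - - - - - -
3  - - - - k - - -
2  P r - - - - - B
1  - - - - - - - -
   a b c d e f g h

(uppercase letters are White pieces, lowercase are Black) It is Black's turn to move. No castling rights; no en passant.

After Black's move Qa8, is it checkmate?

After Qa8: white king on a6; in check: yes, from the black queen on a8.
King squares — a5: attacked by Bb6; b5: attacked by Rb2; b6: attacked by Rb2; a7: attacked by Bb6; b7: attacked by Qa8.
White has no legal moves → checkmate.

yes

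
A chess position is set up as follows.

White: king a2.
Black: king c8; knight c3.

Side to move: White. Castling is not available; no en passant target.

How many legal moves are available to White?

4

White to move; king on a2.
In check: yes, from the black knight on c3.
Legal moves: Kb3, Ka3, Kb2, Ka1.
Count: 4.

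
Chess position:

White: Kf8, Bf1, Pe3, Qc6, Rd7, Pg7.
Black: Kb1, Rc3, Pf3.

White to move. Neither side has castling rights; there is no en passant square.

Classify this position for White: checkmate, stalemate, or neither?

neither

White to move; white king on f8.
In check: no.
Legal moves for White include: Kg8, Ke8, Kf7, Ke7, Rd8, Rf7, Re7, Rc7, Rb7+, Ra7, Rd6, Rd5, Rd4, Rd3, Rd2, Rd1+, Qc8, Qa8, ... (list truncated; more exist).
White has legal moves and is not in check → neither.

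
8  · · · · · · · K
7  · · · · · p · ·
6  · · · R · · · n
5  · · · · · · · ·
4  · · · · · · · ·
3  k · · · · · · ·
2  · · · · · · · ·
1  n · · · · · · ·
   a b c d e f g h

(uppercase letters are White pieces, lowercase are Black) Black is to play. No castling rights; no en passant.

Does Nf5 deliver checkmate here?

no

After Nf5: white king on h8; in check: no.
White is not in check, so this cannot be checkmate.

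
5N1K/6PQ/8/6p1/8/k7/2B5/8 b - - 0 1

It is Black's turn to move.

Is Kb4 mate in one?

After Kb4: white king on h8; in check: no.
White is not in check, so this cannot be checkmate.

no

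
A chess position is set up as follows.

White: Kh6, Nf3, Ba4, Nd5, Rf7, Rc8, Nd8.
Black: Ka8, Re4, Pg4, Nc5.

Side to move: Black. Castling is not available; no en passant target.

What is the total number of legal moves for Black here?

Black to move; king on a8.
In check: yes, from the white rook on c8.
Legal moves: none.
Count: 0.

0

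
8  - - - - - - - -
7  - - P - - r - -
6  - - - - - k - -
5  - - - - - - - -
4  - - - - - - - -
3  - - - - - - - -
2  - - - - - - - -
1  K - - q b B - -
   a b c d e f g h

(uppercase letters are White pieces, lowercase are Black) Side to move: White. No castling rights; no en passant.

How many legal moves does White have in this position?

White to move; king on a1.
In check: yes, from the black queen on d1.
Legal moves: Kb2, Ka2.
Count: 2.

2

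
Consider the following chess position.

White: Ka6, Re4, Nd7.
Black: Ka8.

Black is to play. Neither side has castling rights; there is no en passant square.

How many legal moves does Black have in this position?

0

Black to move; king on a8.
In check: no.
Legal moves: none.
Count: 0.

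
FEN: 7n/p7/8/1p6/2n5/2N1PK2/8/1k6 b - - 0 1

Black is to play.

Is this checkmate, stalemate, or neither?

Black to move; black king on b1.
In check: yes, from the white knight on c3.
Legal moves for Black: Kc2, Kb2, Kc1, Ka1.
Black is in check but has 4 legal moves → neither.

neither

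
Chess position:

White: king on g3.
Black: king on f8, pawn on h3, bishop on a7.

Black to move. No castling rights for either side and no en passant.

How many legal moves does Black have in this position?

Black to move; king on f8.
In check: no.
Legal moves: Kg8, Ke8, Kg7, Kf7, Ke7, Bb8+, Bb6, Bc5, Bd4, Be3, Bf2+, Bg1, h2.
Count: 13.

13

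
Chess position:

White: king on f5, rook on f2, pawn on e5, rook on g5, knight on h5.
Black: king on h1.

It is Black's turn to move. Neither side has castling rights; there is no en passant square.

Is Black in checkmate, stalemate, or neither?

Black to move; black king on h1.
In check: no.
King squares — g1: attacked by Rg5; g2: attacked by Rf2; h2: attacked by Rf2.
Legal moves for Black: none.
Not in check and no legal moves → stalemate.

stalemate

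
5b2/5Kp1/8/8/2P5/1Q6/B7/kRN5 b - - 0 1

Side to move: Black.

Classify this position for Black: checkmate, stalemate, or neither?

Black to move; black king on a1.
In check: yes, from the white rook on b1.
King squares — b1: attacked by Ba2; a2: attacked by Nc1; b2: attacked by Rb1.
Legal moves for Black: none.
In check with no legal moves → checkmate.

checkmate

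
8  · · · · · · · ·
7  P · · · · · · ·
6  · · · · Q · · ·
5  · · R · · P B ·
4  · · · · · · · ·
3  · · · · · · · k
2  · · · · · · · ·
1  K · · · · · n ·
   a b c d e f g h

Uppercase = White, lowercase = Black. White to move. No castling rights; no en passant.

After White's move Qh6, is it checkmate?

no

After Qh6: black king on h3; in check: yes, from the white queen on h6.
Black has 3 legal replies: Kg4, Kg3, Kg2.
In check but a legal move exists → not checkmate.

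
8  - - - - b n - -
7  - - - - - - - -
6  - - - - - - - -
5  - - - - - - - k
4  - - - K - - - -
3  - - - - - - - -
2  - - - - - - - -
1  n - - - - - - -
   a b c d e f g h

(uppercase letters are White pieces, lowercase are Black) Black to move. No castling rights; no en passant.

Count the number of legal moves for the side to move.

Black to move; king on h5.
In check: no.
Legal moves: Nh7, Nd7, Ng6, Ne6+, Bf7, Bd7, Bg6, Bc6, Bb5, Ba4, Kh6, Kg6, Kg5, Kh4, Kg4, Nb3+, Nc2+.
Count: 17.

17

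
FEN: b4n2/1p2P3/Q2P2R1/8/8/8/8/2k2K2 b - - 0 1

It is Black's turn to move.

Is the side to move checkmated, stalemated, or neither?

Black to move; black king on c1.
In check: no.
Legal moves for Black: Nh7, Nd7, Nxg6, Ne6, Kd2, Kc2, Kb2, Kd1, Kb1, bxa6, b6, b5.
Black has 12 legal moves and is not in check → neither.

neither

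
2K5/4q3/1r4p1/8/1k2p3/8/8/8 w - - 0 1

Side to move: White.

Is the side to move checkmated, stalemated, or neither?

stalemate

White to move; white king on c8.
In check: no.
King squares — b7: attacked by Rb6; c7: attacked by Qe7; d7: attacked by Qe7; b8: attacked by Rb6; d8: attacked by Qe7.
Legal moves for White: none.
Not in check and no legal moves → stalemate.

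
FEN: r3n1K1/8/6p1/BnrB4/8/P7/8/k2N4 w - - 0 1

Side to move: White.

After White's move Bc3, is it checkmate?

no

After Bc3: black king on a1; in check: yes, from the white bishop on c3.
Black has 3 legal replies: Kb1, Rxc3, Nxc3.
In check but a legal move exists → not checkmate.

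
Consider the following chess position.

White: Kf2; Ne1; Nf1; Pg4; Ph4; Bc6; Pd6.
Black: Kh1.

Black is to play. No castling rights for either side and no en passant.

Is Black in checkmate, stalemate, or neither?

checkmate

Black to move; black king on h1.
In check: yes, from the white bishop on c6.
King squares — g1: attacked by Kf2; g2: attacked by Ne1; h2: attacked by Nf1.
Legal moves for Black: none.
In check with no legal moves → checkmate.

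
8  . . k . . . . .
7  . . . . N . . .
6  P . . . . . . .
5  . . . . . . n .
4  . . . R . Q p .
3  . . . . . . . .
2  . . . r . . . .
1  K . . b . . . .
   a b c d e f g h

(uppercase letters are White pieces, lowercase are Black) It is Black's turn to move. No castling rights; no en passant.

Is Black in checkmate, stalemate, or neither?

Black to move; black king on c8.
In check: yes, from the white knight on e7.
King squares — b7: attacked by Pa6; c7: attacked by Qf4; d7: attacked by Rd4; b8: attacked by Qf4; d8: attacked by Rd4.
Legal moves for Black: none.
In check with no legal moves → checkmate.

checkmate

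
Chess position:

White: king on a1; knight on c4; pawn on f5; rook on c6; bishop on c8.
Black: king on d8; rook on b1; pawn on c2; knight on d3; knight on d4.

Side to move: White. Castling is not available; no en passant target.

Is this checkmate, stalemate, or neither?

White to move; white king on a1.
In check: yes, from the black rook on b1.
Legal moves for White: Ka2.
White is in check but has 1 legal move → neither.

neither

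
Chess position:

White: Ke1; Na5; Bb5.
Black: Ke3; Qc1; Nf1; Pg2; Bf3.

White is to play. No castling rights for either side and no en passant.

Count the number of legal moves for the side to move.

0

White to move; king on e1.
In check: yes, from the black queen on c1.
Legal moves: none.
Count: 0.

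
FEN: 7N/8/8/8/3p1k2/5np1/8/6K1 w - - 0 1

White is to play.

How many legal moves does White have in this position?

3

White to move; king on g1.
In check: yes, from the black knight on f3.
Legal moves: Kg2, Kh1, Kf1.
Count: 3.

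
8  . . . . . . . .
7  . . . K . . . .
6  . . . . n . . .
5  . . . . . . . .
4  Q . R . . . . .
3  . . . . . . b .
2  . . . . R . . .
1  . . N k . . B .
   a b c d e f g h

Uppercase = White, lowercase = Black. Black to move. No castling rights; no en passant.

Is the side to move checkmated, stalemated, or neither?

Black to move; black king on d1.
In check: yes, from the white queen on a4.
King squares — c1: attacked by Rc4; e1: attacked by Re2; c2: attacked by Re2; d2: attacked by Re2; e2: attacked by Nc1.
Legal moves for Black: none.
In check with no legal moves → checkmate.

checkmate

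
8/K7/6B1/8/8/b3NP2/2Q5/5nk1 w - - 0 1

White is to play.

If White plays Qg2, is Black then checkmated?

yes

After Qg2: black king on g1; in check: yes, from the white queen on g2.
King squares — f1: own knight; h1: attacked by Qg2; f2: attacked by Qg2; g2: attacked by Ne3; h2: attacked by Qg2.
Black has no legal moves → checkmate.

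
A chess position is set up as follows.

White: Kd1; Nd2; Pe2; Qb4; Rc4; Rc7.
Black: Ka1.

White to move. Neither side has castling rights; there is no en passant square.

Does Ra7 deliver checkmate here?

After Ra7: black king on a1; in check: yes, from the white rook on a7.
King squares — b1: attacked by Nd2; a2: attacked by Ra7; b2: attacked by Qb4.
Black has no legal moves → checkmate.

yes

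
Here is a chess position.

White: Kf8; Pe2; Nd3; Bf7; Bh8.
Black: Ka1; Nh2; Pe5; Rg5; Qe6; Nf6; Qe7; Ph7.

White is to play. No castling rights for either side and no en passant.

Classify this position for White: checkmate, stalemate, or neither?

checkmate

White to move; white king on f8.
In check: yes, from the black queen on e7.
King squares — e7: attacked by Qe6; f7: own bishop; g7: attacked by Rg5; e8: attacked by Nf6; g8: attacked by Rg5.
Legal moves for White: none.
In check with no legal moves → checkmate.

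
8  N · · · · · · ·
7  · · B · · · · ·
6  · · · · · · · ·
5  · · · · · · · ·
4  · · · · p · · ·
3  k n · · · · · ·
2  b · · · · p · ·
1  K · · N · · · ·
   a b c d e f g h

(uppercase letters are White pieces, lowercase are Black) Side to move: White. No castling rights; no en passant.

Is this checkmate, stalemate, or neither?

White to move; white king on a1.
In check: yes, from the black knight on b3.
King squares — b1: attacked by Ba2; a2: attacked by Ka3; b2: attacked by Ka3.
Legal moves for White: none.
In check with no legal moves → checkmate.

checkmate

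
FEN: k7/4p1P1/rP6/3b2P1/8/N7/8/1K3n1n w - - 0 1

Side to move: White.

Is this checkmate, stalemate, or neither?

neither

White to move; white king on b1.
In check: no.
Legal moves for White: Nb5, Nc4, Nc2, Kc2, Kb2, Kc1, Ka1, g8=Q+, g8=R+, g8=B, g8=N, b7+, g6.
White has 13 legal moves and is not in check → neither.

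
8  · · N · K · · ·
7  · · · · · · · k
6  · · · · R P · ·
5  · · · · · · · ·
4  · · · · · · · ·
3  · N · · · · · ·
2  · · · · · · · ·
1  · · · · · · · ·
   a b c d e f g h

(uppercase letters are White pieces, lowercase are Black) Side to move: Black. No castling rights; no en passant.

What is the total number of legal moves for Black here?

4

Black to move; king on h7.
In check: no.
Legal moves: Kh8, Kg8, Kh6, Kg6.
Count: 4.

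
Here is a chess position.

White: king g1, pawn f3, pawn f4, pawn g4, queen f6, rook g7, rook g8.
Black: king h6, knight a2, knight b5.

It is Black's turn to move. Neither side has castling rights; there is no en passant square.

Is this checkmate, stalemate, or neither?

Black to move; black king on h6.
In check: yes, from the white queen on f6.
King squares — g5: attacked by Pf4; h5: attacked by Pg4; g6: attacked by Qf6; g7: attacked by Qf6; h7: attacked by Rg7.
Legal moves for Black: none.
In check with no legal moves → checkmate.

checkmate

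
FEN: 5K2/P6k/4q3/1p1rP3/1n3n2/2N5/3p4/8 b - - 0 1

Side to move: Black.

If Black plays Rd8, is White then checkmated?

After Rd8: white king on f8; in check: yes, from the black rook on d8.
King squares — e7: attacked by Qe6; f7: attacked by Qe6; g7: attacked by Kh7; e8: attacked by Qe6; g8: attacked by Qe6.
White has no legal moves → checkmate.

yes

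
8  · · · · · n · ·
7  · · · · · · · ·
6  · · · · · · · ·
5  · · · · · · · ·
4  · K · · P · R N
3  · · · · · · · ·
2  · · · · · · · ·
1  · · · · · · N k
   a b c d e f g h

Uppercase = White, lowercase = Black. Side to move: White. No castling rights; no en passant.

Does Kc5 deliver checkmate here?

no

After Kc5: black king on h1; in check: no.
Black is not in check, so this cannot be checkmate.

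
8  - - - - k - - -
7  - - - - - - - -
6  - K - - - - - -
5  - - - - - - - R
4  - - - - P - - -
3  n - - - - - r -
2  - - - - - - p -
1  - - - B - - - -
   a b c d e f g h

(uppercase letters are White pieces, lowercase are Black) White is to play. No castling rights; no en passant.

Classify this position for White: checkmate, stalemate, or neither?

neither

White to move; white king on b6.
In check: no.
Legal moves for White include: Kc7, Kb7, Ka7, Kc6, Ka6, Kc5, Ka5, Rh8+, Rh7, Rh6, Rg5, Rf5, Re5+, Rd5, Rc5, Rb5, Ra5, Rh4, ... (list truncated; more exist).
White has legal moves and is not in check → neither.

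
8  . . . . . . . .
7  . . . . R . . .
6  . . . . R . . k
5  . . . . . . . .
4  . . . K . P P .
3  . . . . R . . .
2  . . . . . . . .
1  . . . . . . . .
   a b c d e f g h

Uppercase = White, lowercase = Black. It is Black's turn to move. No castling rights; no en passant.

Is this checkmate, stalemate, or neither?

Black to move; black king on h6.
In check: yes, from the white rook on e6.
King squares — g5: attacked by Pf4; h5: attacked by Pg4; g6: attacked by Re6; g7: attacked by Re7; h7: attacked by Re7.
Legal moves for Black: none.
In check with no legal moves → checkmate.

checkmate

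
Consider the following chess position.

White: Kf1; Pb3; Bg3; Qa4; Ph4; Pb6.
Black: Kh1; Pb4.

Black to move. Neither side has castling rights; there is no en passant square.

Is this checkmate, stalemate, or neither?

Black to move; black king on h1.
In check: no.
King squares — g1: attacked by Kf1; g2: attacked by Kf1; h2: attacked by Bg3.
Legal moves for Black: none.
Not in check and no legal moves → stalemate.

stalemate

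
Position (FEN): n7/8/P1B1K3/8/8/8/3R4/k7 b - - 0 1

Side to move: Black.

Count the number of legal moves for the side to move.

Black to move; king on a1.
In check: no.
Legal moves: Nc7+, Nb6, Kb1.
Count: 3.

3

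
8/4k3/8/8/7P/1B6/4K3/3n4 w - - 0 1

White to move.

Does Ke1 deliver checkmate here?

no

After Ke1: black king on e7; in check: no.
Black is not in check, so this cannot be checkmate.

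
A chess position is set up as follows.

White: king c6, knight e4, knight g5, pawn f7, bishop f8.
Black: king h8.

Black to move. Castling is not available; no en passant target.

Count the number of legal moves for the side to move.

Black to move; king on h8.
In check: no.
Legal moves: none.
Count: 0.

0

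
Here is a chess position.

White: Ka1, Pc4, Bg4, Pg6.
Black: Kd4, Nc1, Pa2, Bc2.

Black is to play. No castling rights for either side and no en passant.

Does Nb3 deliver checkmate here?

After Nb3: white king on a1; in check: yes, from the black knight on b3.
White has 2 legal replies: Kb2, Kxa2.
In check but a legal move exists → not checkmate.

no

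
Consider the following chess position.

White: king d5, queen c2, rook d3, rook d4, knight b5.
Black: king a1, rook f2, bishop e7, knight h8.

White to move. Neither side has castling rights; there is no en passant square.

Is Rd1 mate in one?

yes

After Rd1: black king on a1; in check: yes, from the white rook on d1.
King squares — b1: attacked by Rd1; a2: attacked by Qc2; b2: attacked by Qc2.
Black has no legal moves → checkmate.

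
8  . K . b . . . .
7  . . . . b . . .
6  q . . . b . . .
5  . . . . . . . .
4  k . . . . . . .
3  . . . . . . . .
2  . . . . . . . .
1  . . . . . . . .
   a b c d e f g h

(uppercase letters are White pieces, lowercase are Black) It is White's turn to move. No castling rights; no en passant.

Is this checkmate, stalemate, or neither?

stalemate

White to move; white king on b8.
In check: no.
King squares — a7: attacked by Qa6; b7: attacked by Qa6; c7: attacked by Bd8; a8: attacked by Qa6; c8: attacked by Qa6.
Legal moves for White: none.
Not in check and no legal moves → stalemate.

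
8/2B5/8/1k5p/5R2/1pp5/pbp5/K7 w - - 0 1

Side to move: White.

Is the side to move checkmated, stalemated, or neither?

checkmate

White to move; white king on a1.
In check: yes, from the black bishop on b2.
King squares — b1: attacked by Pa2; a2: attacked by Pb3; b2: attacked by Pc3.
Legal moves for White: none.
In check with no legal moves → checkmate.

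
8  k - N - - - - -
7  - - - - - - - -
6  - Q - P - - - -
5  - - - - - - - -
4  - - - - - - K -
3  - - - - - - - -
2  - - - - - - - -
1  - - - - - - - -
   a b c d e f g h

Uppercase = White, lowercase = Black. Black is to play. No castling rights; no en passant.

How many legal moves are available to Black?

Black to move; king on a8.
In check: no.
Legal moves: none.
Count: 0.

0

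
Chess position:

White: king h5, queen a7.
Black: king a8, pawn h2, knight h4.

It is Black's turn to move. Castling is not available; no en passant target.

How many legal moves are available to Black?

Black to move; king on a8.
In check: yes, from the white queen on a7.
Legal moves: Kxa7.
Count: 1.

1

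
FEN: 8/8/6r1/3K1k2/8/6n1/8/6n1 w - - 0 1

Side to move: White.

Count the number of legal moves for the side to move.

3

White to move; king on d5.
In check: no.
Legal moves: Kc5, Kd4, Kc4.
Count: 3.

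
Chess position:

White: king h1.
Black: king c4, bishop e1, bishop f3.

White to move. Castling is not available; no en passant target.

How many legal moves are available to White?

White to move; king on h1.
In check: yes, from the black bishop on f3.
Legal moves: Kh2, Kg1.
Count: 2.

2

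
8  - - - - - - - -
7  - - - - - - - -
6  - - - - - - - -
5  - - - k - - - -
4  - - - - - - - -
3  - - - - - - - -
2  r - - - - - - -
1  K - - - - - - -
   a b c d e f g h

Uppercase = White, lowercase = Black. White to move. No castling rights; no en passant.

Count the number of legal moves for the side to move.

White to move; king on a1.
In check: yes, from the black rook on a2.
Legal moves: Kxa2, Kb1.
Count: 2.

2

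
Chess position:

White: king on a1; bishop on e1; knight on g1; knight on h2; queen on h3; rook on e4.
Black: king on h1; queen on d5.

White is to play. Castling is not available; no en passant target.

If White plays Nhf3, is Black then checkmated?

After Nhf3: black king on h1; in check: yes, from the white queen on h3.
King squares — g1: attacked by Nf3; g2: attacked by Qh3; h2: attacked by Nf3.
Black has no legal moves → checkmate.

yes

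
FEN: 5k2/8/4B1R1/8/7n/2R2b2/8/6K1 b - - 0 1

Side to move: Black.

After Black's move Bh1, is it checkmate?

After Bh1: white king on g1; in check: no.
White is not in check, so this cannot be checkmate.

no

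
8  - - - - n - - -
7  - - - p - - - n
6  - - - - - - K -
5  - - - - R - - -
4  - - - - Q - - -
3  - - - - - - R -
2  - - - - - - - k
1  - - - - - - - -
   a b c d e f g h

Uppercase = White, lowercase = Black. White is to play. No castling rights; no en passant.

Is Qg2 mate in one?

After Qg2: black king on h2; in check: yes, from the white queen on g2.
King squares — g1: attacked by Qg2; h1: attacked by Qg2; g2: attacked by Rg3; g3: attacked by Qg2; h3: attacked by Qg2.
Black has no legal moves → checkmate.

yes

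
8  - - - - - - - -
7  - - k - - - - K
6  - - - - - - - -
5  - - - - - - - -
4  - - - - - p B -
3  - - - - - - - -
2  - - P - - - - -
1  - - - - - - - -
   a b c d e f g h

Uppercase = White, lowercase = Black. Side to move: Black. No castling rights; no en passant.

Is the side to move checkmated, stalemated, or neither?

neither

Black to move; black king on c7.
In check: no.
Legal moves for Black: Kd8, Kb8, Kb7, Kd6, Kc6, Kb6, f3.
Black has 7 legal moves and is not in check → neither.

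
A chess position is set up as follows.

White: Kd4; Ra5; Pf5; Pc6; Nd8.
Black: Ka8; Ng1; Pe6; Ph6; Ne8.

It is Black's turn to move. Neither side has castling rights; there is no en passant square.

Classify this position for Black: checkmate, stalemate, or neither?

Black to move; black king on a8.
In check: yes, from the white rook on a5.
King squares — a7: attacked by Ra5; b7: attacked by Pc6; b8: available.
Legal moves for Black: Kb8.
Black is in check but has 1 legal move → neither.

neither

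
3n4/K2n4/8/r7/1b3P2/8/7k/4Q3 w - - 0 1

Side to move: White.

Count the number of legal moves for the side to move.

0

White to move; king on a7.
In check: yes, from the black rook on a5.
Legal moves: none.
Count: 0.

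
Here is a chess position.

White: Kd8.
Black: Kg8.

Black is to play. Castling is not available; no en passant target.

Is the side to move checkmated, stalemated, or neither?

neither

Black to move; black king on g8.
In check: no.
Legal moves for Black: Kh8, Kf8, Kh7, Kg7, Kf7.
Black has 5 legal moves and is not in check → neither.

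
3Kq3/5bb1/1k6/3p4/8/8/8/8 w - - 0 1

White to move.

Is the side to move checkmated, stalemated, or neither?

White to move; white king on d8.
In check: yes, from the black queen on e8.
King squares — c7: attacked by Kb6; d7: attacked by Qe8; e7: attacked by Qe8; c8: attacked by Qe8; e8: attacked by Bf7.
Legal moves for White: none.
In check with no legal moves → checkmate.

checkmate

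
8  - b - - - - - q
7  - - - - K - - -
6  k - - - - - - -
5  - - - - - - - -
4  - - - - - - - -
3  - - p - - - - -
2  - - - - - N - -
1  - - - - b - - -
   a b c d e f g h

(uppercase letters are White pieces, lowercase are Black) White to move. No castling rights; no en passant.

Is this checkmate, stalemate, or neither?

neither

White to move; white king on e7.
In check: no.
Legal moves for White: Kf7, Kd7, Ke6, Ng4, Ne4, Nh3, Nd3, Nh1, Nd1.
White has 9 legal moves and is not in check → neither.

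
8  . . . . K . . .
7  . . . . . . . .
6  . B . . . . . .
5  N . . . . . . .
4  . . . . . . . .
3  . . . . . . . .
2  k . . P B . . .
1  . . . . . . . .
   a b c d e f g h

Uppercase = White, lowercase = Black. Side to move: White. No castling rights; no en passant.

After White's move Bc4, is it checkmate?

After Bc4: black king on a2; in check: yes, from the white bishop on c4.
Black has 4 legal replies: Ka3, Kb2, Kb1, Ka1.
In check but a legal move exists → not checkmate.

no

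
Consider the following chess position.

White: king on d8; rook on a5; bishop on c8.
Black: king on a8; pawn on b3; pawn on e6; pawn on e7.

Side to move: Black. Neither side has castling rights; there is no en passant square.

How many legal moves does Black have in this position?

Black to move; king on a8.
In check: yes, from the white rook on a5.
Legal moves: Kb8.
Count: 1.

1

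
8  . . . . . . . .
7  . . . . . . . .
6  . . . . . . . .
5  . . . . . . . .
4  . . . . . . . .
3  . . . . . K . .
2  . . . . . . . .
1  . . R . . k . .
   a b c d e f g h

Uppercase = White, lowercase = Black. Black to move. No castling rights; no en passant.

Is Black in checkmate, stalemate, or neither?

Black to move; black king on f1.
In check: yes, from the white rook on c1.
King squares — e1: attacked by Rc1; g1: attacked by Rc1; e2: attacked by Kf3; f2: attacked by Kf3; g2: attacked by Kf3.
Legal moves for Black: none.
In check with no legal moves → checkmate.

checkmate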